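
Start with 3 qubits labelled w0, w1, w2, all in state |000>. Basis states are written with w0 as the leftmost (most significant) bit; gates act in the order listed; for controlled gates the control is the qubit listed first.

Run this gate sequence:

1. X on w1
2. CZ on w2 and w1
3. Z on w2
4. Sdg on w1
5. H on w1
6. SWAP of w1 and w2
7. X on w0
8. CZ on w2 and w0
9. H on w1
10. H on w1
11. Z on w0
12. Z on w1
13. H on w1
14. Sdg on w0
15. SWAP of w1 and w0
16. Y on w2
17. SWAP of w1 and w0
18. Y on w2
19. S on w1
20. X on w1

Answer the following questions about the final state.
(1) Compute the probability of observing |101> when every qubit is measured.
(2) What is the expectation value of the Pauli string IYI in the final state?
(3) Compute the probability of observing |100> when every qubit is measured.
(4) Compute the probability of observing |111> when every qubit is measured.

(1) The probability of measuring |101> is 1/4.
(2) The observable IYI averages to -1.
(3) A full measurement returns |100> with probability 1/4.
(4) A full measurement returns |111> with probability 1/4.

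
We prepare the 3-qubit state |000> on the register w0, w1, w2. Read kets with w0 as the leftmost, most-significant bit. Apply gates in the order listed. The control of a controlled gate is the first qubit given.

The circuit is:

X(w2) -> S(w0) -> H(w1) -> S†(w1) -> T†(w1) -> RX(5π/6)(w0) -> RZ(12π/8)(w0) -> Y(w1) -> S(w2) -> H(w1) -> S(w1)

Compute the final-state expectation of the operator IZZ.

The observable IZZ averages to -sqrt(2)/2.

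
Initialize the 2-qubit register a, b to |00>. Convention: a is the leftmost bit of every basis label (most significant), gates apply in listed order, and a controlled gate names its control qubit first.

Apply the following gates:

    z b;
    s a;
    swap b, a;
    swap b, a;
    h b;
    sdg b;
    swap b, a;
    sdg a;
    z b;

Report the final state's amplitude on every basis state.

The resulting statevector has amplitude sqrt(2)/2 on |00>, 0 on |01>, -sqrt(2)/2 on |10>, 0 on |11>.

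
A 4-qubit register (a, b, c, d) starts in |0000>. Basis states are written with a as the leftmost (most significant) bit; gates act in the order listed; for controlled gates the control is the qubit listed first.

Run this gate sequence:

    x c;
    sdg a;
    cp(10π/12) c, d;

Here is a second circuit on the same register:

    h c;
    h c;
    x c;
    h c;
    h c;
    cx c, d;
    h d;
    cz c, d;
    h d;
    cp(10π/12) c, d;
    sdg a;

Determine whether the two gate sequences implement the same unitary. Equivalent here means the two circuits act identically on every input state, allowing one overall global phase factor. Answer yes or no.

Yes, they are equivalent — the unitaries differ by at most a global phase.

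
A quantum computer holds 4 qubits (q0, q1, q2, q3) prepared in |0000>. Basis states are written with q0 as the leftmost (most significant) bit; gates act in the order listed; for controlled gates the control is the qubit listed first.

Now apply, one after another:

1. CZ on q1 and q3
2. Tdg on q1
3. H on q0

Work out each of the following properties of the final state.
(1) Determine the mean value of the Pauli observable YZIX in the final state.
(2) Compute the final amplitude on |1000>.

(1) The observable YZIX averages to 0.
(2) The amplitude on |1000> is sqrt(2)/2.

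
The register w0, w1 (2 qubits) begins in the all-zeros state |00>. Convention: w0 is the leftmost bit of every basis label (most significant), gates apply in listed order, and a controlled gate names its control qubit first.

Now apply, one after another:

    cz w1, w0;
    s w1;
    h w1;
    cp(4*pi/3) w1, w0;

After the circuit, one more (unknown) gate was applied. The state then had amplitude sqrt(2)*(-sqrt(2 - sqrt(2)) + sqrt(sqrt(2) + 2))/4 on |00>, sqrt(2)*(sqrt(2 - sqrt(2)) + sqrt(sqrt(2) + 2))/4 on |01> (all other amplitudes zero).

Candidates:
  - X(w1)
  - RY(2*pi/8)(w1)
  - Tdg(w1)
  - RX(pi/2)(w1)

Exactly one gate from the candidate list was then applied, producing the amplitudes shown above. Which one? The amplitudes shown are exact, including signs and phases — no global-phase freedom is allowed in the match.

It was RY(2*pi/8)(w1) that produced the state shown.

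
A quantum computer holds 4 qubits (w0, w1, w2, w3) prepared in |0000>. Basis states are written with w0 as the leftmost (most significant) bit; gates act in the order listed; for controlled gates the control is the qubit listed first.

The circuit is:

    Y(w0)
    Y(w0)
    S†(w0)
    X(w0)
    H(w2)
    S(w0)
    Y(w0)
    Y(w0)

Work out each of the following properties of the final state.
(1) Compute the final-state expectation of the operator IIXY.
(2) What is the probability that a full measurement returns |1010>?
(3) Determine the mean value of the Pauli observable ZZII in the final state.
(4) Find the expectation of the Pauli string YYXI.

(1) In the final state, IIXY has expectation 0.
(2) A full measurement returns |1010> with probability 1/2.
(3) In the final state, ZZII has expectation -1.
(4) In the final state, YYXI has expectation 0.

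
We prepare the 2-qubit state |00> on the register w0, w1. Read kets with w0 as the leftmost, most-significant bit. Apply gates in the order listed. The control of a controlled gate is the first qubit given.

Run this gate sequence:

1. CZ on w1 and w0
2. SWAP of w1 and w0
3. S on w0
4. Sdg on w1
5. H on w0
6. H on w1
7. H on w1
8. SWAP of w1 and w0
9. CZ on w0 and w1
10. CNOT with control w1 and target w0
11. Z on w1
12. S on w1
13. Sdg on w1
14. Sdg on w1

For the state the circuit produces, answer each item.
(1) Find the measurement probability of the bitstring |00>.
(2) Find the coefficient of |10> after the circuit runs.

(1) The probability of measuring |00> is 1/2. Key observation: the block from step 12 through step 13 cancels to the identity and can be dropped.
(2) The final state's coefficient on |10> equals 0.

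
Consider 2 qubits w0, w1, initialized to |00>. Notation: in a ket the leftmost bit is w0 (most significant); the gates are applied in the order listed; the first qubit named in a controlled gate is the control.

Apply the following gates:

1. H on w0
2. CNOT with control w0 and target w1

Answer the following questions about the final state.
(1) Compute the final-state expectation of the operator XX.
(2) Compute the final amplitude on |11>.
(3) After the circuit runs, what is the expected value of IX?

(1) The expectation value of XX is 1.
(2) The amplitude on |11> is sqrt(2)/2.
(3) The observable IX averages to 0.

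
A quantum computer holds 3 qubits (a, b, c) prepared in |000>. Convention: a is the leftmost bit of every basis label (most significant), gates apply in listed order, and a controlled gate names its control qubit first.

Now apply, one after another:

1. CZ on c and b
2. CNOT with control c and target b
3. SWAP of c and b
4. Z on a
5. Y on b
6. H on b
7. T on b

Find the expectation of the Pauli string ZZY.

The observable ZZY averages to 0.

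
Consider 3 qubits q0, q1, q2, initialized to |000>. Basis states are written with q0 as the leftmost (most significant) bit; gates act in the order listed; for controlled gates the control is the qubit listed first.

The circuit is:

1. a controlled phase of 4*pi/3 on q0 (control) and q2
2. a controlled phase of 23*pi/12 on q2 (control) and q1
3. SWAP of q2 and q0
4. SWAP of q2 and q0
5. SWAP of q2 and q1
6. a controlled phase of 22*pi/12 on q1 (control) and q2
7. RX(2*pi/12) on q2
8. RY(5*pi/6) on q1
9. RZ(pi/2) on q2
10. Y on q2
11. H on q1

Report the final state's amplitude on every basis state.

The resulting statevector has amplitude (-3*sqrt(2) + sqrt(6))*exp(I*pi/4)/8 on |000>, (sqrt(6) + 3*sqrt(2))*exp(I*pi/4)/8 on |001>, (-sqrt(2) + sqrt(6))*exp(I*pi/4)/8 on |010>, (-sqrt(6) - sqrt(2))*exp(I*pi/4)/8 on |011>, 0 on |100>, 0 on |101>, 0 on |110>, 0 on |111>. Key observation: gates 3-4 undo each other exactly, leaving only the rest of the circuit to track.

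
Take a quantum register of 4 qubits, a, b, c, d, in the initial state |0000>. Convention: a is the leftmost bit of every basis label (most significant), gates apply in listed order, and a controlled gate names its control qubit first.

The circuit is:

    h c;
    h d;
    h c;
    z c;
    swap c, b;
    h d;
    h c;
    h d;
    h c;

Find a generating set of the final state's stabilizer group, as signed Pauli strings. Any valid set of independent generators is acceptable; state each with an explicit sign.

The final state is stabilized by the group generated by +IIIX, +ZIII, +IZII, +IIZI; other independent generating sets are equally valid.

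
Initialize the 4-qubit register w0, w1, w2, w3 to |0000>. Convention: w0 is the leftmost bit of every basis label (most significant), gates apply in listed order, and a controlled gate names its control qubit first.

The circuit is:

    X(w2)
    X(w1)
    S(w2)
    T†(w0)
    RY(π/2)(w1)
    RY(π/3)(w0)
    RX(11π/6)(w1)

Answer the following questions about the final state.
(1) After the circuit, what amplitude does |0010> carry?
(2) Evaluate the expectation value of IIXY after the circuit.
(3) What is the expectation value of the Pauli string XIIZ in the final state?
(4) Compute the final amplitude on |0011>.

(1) |0010> carries amplitude (1 - I)*(-sqrt(3) + 3*I)/8 in the final state.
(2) The observable IIXY averages to 0.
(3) In the final state, XIIZ has expectation sqrt(3)/2.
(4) The amplitude on |0011> is 0.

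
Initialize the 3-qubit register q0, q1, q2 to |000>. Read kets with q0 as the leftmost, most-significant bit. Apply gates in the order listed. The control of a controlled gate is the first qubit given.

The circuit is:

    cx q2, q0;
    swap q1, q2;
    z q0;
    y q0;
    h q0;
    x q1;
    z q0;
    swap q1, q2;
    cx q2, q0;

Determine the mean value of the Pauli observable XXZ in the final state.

In the final state, XXZ has expectation 0.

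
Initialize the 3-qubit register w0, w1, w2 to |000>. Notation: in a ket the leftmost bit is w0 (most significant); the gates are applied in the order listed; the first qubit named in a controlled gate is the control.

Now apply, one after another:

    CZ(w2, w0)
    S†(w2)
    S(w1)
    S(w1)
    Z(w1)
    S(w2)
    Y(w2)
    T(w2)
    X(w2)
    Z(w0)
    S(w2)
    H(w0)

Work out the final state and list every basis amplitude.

The resulting statevector has amplitude sqrt(2)*exp(3*I*pi/4)/2 on |000>, sqrt(2)*exp(3*I*pi/4)/2 on |100>, and 0 on every other basis state.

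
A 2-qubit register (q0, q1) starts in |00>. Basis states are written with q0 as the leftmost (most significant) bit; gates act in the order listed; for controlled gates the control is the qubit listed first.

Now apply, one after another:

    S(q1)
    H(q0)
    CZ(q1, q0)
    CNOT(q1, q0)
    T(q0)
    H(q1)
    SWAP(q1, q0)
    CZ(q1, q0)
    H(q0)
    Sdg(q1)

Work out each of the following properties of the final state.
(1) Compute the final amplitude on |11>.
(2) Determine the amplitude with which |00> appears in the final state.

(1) The final state's coefficient on |11> equals -sqrt(2)*exp(3*I*pi/4)/2.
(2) |00> carries amplitude sqrt(2)/2 in the final state.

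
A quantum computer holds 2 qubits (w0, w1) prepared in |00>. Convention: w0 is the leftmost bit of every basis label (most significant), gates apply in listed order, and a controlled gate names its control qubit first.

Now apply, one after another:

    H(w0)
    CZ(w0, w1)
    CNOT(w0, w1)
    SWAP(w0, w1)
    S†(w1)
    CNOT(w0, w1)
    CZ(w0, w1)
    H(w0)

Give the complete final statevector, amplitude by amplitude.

The final amplitudes are 1/2 - I/2 on |00>, 0 on |01>, 1/2 + I/2 on |10>, 0 on |11>.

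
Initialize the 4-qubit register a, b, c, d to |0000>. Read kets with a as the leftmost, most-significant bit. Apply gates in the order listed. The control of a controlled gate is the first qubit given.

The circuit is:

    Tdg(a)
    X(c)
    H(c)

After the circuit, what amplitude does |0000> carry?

The amplitude on |0000> is sqrt(2)/2.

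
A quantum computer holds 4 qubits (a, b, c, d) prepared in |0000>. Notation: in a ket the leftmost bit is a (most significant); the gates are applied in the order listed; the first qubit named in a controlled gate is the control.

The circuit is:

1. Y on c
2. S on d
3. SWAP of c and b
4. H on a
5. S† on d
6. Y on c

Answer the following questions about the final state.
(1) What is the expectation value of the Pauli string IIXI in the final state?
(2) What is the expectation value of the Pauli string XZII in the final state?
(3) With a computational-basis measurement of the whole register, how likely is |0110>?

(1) The expectation value of IIXI is 0.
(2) In the final state, XZII has expectation -1.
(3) The probability of measuring |0110> is 1/2.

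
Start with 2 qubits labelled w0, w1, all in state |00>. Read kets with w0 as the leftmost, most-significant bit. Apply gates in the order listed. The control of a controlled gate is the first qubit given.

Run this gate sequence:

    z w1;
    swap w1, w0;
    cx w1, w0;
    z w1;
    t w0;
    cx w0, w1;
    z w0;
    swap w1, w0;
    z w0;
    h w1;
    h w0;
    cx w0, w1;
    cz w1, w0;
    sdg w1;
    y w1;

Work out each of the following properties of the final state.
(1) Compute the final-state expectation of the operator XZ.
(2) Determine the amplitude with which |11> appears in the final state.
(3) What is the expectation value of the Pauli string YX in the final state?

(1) The expectation value of XZ is -1.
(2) The amplitude on |11> is I/2.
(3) The expectation value of YX is -1.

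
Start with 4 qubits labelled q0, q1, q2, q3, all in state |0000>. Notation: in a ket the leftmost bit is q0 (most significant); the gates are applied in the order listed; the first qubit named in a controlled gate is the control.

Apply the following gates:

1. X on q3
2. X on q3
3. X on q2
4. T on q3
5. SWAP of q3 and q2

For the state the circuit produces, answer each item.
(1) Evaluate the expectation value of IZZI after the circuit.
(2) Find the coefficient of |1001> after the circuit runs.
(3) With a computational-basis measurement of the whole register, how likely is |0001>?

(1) The observable IZZI averages to 1.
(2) The amplitude on |1001> is 0.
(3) The probability of measuring |0001> is 1.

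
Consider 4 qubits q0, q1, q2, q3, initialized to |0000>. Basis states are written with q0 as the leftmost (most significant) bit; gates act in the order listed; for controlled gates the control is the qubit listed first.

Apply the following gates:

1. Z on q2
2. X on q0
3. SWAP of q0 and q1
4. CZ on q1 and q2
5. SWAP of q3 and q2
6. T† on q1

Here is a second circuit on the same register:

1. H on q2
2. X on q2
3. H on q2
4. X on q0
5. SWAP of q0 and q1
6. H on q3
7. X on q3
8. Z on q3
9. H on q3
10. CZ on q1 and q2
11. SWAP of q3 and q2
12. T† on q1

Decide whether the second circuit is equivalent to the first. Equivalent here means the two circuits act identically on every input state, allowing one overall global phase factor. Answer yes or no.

No: there is an input state on which the two circuits produce genuinely different outputs (not merely differing by a phase).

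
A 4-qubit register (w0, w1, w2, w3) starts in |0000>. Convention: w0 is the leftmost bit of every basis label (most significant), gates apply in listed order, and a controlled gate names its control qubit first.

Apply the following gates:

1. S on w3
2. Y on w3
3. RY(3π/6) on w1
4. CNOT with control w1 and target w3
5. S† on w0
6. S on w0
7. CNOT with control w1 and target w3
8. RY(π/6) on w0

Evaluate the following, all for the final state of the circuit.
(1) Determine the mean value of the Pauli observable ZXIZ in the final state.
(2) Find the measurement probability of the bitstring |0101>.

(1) The observable ZXIZ averages to -sqrt(3)/2. Key observation: steps 4-7 multiply out to the identity, so the circuit reduces to the remaining gates.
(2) The probability of measuring |0101> is sqrt(3)/8 + 1/4.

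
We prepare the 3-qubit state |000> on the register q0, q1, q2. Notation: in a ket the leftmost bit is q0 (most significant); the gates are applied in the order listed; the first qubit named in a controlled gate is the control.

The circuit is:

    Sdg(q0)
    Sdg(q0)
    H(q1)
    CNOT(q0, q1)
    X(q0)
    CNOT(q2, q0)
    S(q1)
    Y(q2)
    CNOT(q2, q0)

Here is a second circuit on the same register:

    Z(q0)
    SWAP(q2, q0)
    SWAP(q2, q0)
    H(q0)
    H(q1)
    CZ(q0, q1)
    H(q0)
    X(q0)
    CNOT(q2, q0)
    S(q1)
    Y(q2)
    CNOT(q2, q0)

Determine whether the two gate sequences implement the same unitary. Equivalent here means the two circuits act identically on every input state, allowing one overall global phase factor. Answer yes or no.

No — the two circuits implement different unitaries, even allowing a global phase.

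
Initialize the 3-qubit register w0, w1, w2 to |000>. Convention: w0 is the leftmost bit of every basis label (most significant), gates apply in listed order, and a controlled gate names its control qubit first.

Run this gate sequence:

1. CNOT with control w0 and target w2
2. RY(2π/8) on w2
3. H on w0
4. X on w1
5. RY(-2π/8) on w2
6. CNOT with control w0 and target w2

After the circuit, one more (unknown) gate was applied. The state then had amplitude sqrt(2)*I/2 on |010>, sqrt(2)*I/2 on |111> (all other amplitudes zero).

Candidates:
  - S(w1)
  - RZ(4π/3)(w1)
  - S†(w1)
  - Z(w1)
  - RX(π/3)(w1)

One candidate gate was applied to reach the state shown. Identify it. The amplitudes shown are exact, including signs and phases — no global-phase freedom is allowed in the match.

It was S(w1) that produced the state shown.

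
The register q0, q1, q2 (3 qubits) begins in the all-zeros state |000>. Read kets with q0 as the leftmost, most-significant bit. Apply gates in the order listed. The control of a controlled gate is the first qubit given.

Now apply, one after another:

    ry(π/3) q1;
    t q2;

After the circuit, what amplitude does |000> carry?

The amplitude on |000> is sqrt(3)/2.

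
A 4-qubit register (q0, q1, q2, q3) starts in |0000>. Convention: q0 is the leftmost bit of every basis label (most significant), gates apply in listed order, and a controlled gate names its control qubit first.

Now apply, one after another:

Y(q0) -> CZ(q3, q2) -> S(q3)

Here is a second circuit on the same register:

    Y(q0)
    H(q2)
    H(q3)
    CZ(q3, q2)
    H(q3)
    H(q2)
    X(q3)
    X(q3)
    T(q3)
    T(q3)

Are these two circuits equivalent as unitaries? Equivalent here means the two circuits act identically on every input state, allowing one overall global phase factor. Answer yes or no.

No — the two circuits implement different unitaries, even allowing a global phase.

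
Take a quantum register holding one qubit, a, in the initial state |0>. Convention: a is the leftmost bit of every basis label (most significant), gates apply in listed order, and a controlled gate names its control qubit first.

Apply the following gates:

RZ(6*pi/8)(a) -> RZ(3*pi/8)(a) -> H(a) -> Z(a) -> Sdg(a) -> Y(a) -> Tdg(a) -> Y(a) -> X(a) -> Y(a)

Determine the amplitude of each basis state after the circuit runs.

The resulting statevector has amplitude sqrt(2)*exp(11*I*pi/16)/2 on |0>, sqrt(2)*exp(7*I*pi/16)/2 on |1>.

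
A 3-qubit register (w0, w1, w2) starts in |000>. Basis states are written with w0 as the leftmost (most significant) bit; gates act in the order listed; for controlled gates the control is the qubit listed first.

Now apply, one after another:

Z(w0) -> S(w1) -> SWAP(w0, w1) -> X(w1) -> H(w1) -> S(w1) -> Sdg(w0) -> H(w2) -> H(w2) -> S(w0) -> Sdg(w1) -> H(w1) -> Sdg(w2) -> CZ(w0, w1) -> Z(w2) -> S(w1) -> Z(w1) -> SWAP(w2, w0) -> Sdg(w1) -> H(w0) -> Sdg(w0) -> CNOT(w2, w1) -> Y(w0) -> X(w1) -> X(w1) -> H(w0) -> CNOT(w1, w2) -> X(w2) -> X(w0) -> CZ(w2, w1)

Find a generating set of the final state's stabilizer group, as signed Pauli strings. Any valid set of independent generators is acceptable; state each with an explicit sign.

One valid set of independent stabilizer generators is -YII, -IZI, +IIZ (any independent generating set of the same group is equally correct). Key observation: the block from step 5 through step 12 cancels to the identity and can be dropped.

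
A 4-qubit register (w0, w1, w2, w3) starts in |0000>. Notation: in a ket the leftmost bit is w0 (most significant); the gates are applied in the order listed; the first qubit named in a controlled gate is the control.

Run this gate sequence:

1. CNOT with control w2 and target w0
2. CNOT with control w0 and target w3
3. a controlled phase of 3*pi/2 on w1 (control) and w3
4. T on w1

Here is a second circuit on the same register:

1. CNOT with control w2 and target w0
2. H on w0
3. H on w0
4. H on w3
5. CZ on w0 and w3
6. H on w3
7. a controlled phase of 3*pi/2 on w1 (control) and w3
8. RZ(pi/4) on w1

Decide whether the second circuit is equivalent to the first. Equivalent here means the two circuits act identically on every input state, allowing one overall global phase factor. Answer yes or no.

Yes — the two circuits implement the same unitary up to a global phase.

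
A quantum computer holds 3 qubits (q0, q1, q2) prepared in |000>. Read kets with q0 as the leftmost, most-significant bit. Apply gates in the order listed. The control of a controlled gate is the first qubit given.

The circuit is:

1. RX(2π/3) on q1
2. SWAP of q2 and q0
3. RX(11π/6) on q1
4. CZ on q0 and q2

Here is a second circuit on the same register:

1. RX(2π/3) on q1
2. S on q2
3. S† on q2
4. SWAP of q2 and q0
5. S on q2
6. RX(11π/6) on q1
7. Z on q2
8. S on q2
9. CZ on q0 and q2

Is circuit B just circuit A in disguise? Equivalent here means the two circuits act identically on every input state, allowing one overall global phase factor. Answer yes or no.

Yes, they are equivalent — the unitaries differ by at most a global phase.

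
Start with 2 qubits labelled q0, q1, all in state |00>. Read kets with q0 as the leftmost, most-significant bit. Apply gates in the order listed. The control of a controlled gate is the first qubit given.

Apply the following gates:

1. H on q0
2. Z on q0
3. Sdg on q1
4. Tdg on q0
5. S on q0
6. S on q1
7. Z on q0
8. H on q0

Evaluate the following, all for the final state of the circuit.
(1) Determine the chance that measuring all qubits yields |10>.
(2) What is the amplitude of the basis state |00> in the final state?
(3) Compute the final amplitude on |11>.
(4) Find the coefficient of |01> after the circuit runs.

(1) The probability of measuring |10> is 1/2 - sqrt(2)/4.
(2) The final state's coefficient on |00> equals 1/2 + exp(I*pi/4)/2.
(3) The amplitude on |11> is 0.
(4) The amplitude on |01> is 0.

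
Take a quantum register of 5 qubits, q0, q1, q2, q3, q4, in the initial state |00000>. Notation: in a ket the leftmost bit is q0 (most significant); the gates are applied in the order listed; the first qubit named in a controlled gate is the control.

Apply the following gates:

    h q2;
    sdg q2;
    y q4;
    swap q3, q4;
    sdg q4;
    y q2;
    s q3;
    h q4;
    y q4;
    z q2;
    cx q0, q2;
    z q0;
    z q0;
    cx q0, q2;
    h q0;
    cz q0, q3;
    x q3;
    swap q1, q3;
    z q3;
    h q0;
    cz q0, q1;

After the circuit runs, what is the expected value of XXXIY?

In the final state, XXXIY has expectation 0.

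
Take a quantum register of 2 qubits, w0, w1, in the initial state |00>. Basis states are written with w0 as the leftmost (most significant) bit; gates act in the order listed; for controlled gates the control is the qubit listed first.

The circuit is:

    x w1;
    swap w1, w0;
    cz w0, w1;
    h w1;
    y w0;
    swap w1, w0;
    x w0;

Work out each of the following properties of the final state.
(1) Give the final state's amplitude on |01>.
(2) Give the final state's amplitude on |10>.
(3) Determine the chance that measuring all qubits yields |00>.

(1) The final state's coefficient on |01> equals 0.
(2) The final state's coefficient on |10> equals -sqrt(2)*I/2.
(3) Outcome |00> occurs with probability 1/2.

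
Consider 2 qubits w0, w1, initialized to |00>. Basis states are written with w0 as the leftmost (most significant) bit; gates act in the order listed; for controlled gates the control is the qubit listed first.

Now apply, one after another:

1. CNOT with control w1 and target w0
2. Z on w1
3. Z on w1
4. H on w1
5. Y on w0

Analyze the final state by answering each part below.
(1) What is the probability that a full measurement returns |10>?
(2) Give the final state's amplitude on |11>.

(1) A full measurement returns |10> with probability 1/2.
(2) The amplitude on |11> is sqrt(2)*I/2.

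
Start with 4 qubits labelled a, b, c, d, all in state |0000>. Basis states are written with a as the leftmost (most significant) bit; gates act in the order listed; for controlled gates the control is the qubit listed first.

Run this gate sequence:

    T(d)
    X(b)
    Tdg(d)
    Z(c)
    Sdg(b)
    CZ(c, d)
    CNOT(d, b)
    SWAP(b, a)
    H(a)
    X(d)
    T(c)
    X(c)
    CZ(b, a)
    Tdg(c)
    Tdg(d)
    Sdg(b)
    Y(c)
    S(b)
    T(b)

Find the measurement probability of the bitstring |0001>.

A full measurement returns |0001> with probability 1/2.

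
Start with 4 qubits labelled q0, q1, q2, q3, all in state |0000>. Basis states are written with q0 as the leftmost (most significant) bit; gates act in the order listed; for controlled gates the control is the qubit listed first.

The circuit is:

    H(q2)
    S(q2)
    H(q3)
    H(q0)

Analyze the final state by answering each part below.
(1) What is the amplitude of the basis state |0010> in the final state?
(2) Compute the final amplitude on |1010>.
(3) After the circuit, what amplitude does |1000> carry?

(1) The amplitude on |0010> is sqrt(2)*I/4.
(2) The final state's coefficient on |1010> equals sqrt(2)*I/4.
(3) |1000> carries amplitude sqrt(2)/4 in the final state.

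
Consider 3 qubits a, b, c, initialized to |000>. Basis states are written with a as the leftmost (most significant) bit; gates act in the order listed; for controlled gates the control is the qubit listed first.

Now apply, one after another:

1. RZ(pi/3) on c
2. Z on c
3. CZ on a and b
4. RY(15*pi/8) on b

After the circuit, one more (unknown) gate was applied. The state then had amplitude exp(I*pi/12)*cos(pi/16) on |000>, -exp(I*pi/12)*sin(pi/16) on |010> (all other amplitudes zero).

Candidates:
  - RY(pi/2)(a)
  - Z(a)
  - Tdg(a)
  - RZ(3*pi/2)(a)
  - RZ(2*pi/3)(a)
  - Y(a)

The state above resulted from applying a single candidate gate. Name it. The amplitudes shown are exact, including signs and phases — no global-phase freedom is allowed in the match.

It was RZ(3*pi/2)(a) that produced the state shown.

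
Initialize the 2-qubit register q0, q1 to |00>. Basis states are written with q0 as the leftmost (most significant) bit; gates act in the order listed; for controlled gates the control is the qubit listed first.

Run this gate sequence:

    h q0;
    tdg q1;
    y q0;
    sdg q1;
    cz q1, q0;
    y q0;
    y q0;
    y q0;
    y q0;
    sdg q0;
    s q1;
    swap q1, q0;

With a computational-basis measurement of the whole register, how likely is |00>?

A full measurement returns |00> with probability 1/2. Key observation: steps 6-9 multiply out to the identity, so the circuit reduces to the remaining gates.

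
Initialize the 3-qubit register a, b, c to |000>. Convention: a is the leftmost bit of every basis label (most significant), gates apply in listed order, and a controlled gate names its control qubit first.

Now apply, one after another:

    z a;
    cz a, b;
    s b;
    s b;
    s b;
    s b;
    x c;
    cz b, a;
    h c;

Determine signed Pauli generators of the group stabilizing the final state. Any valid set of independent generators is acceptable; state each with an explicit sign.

One valid set of independent stabilizer generators is -IIX, +ZII, +IZI (any independent generating set of the same group is equally correct). Key observation: steps 3-6 multiply out to the identity, so the circuit reduces to the remaining gates.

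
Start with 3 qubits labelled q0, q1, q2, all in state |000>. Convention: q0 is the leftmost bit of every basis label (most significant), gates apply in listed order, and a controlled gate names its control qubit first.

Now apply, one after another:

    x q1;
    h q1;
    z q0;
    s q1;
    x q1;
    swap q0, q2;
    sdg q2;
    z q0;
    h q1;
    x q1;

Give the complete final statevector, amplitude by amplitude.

After the circuit, the state carries amplitude -1/2 - I/2 on |000>, 1/2 - I/2 on |010>, and 0 on every other basis state.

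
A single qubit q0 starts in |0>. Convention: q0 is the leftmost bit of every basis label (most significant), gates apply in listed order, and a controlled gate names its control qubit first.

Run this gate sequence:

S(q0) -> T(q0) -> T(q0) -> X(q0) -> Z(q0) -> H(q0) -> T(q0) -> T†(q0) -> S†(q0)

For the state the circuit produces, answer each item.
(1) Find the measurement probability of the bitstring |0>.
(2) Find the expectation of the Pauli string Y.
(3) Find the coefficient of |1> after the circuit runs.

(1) A full measurement returns |0> with probability 1/2.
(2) The expectation value of Y is 1.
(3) The final state's coefficient on |1> equals -sqrt(2)*I/2.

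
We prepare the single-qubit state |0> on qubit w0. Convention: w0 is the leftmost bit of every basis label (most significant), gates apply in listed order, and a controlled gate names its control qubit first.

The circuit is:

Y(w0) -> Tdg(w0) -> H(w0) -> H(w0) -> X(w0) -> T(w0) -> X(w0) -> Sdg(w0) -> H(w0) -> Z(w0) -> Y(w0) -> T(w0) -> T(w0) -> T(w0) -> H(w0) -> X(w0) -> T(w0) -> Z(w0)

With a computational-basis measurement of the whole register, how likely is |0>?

A full measurement returns |0> with probability 1/2 - sqrt(2)/4.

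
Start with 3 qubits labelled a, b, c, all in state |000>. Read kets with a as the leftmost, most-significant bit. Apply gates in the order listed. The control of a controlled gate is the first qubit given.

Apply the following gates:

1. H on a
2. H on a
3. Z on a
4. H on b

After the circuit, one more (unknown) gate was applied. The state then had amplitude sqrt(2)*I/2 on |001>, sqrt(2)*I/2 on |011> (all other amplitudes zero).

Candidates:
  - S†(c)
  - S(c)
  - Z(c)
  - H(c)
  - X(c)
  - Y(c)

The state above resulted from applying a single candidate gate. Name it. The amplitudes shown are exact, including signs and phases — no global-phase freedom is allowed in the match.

The unique candidate consistent with the amplitudes is Y(c). Key observation: steps 1-2 multiply out to the identity, so the circuit reduces to the remaining gates.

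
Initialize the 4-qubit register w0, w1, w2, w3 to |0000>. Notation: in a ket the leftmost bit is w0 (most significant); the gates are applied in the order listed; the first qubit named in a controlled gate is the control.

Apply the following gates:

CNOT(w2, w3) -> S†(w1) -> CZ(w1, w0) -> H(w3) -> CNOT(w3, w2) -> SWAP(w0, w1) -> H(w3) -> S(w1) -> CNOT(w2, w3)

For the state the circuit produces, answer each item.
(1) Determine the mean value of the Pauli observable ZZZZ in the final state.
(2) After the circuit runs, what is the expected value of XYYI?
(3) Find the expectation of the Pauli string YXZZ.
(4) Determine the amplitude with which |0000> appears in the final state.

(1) The observable ZZZZ averages to 0.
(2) The observable XYYI averages to 0.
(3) The observable YXZZ averages to 0.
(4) The final state's coefficient on |0000> equals 1/2.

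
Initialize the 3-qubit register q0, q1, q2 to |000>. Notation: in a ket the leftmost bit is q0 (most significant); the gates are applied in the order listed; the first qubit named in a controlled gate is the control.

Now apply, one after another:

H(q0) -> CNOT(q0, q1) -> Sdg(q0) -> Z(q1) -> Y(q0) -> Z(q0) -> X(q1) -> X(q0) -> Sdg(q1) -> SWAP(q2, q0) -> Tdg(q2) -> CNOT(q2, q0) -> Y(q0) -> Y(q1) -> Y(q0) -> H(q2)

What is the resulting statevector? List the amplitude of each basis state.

The resulting statevector has amplitude I/2 on |000>, I/2 on |001>, 0 on |010>, 0 on |011>, 0 on |100>, 0 on |101>, exp(I*pi/4)/2 on |110>, -exp(I*pi/4)/2 on |111>.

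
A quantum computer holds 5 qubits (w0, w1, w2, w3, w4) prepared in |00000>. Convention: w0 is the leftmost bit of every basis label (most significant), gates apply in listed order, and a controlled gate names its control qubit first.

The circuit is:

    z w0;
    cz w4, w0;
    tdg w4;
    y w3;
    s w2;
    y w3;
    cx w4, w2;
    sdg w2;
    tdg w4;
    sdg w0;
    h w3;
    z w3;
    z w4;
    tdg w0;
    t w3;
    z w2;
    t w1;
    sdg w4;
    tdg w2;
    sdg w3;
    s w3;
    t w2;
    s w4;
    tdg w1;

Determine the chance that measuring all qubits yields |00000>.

A full measurement returns |00000> with probability 1/2. Key observation: gates 17-24 undo each other exactly, leaving only the rest of the circuit to track.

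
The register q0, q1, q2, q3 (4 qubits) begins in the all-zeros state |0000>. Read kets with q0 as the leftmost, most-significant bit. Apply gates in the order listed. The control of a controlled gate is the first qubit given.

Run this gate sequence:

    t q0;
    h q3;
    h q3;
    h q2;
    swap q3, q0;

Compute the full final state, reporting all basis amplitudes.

After the circuit, the state carries amplitude sqrt(2)/2 on |0000>, sqrt(2)/2 on |0010>, and 0 on every other basis state.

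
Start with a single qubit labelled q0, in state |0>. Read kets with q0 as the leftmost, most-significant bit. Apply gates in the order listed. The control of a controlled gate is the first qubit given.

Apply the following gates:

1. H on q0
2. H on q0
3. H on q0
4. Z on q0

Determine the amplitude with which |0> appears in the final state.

The amplitude on |0> is sqrt(2)/2. Key observation: gates 2-3 undo each other exactly, leaving only the rest of the circuit to track.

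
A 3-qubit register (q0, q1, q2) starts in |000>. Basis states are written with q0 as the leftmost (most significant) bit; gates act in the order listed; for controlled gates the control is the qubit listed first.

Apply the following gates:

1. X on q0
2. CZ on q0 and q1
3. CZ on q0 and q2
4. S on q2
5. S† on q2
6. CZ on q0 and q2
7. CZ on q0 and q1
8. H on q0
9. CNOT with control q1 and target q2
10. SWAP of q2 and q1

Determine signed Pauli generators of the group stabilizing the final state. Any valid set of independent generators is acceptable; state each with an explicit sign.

The final state is stabilized by the group generated by -XII, +IZI, +IIZ; other independent generating sets are equally valid. Key observation: steps 2-7 multiply out to the identity, so the circuit reduces to the remaining gates.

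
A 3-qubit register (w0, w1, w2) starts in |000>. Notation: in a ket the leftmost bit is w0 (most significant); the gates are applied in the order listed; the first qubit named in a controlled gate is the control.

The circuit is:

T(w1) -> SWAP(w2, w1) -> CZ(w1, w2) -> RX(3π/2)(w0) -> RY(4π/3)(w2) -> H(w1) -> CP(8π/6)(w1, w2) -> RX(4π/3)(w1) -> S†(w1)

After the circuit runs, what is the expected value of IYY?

In the final state, IYY has expectation -3/8.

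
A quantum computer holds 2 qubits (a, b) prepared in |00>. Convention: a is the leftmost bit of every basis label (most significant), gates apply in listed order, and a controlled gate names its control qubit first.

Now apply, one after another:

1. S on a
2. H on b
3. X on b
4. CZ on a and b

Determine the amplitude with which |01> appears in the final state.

The amplitude on |01> is sqrt(2)/2.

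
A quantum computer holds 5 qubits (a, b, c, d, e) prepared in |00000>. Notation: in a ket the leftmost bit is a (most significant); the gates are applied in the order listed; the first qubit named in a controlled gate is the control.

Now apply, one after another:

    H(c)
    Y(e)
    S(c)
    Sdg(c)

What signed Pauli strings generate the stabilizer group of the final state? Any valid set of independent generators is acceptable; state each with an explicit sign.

One valid set of independent stabilizer generators is +IIXII, +ZIIII, +IZIII, +IIIZI, -IIIIZ (any independent generating set of the same group is equally correct). Key observation: gates 3-4 undo each other exactly, leaving only the rest of the circuit to track.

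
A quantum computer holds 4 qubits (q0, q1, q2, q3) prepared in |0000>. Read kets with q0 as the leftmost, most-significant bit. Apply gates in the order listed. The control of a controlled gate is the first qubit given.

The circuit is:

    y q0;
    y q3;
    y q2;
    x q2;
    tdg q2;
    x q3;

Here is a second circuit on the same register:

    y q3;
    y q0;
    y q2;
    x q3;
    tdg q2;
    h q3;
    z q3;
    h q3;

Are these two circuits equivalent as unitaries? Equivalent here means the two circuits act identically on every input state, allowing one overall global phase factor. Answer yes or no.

No — the two circuits implement different unitaries, even allowing a global phase.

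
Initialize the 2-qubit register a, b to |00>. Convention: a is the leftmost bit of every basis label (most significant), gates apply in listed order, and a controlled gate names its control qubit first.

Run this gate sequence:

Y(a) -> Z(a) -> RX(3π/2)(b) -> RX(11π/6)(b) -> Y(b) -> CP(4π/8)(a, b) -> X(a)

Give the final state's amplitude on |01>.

|01> carries amplitude I/2 in the final state.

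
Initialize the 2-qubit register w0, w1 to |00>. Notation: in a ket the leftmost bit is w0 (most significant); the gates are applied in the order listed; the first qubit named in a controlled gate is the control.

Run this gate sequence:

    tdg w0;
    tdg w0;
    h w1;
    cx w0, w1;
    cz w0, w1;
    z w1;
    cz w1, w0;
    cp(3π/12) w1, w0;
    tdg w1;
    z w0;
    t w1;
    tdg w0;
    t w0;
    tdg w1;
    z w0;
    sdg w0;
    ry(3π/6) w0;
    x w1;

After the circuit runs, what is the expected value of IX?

The observable IX averages to -sqrt(2)/2. Key observation: gates 10-15 undo each other exactly, leaving only the rest of the circuit to track.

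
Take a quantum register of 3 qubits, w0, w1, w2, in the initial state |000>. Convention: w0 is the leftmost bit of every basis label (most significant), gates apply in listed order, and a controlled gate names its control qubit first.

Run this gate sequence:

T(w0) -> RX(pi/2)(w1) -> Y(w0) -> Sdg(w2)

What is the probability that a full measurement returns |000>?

A full measurement returns |000> with probability 0.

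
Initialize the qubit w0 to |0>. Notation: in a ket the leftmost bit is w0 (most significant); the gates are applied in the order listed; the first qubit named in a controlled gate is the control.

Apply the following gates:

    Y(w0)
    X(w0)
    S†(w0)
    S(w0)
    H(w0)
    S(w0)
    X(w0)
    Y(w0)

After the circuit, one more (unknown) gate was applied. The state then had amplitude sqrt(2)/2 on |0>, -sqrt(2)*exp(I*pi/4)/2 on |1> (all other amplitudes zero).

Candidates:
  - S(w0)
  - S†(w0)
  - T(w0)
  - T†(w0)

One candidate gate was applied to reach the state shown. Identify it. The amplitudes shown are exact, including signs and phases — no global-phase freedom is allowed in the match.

The unique candidate consistent with the amplitudes is T†(w0).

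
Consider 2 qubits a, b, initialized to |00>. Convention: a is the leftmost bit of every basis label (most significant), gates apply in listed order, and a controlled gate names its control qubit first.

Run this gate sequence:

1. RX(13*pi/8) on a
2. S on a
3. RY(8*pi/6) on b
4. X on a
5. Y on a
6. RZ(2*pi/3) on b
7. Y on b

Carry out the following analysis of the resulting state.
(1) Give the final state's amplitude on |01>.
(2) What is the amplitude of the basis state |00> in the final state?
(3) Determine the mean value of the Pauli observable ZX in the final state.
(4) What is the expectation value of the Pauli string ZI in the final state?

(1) |01> carries amplitude -exp(2*I*pi/3)*cos(3*pi/16)/2 in the final state.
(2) The amplitude on |00> is sqrt(3)*exp(I*pi/3)*cos(3*pi/16)/2.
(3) The observable ZX averages to -sqrt(6 - 3*sqrt(2))/8.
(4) The observable ZI averages to sqrt(2 - sqrt(2))/2.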